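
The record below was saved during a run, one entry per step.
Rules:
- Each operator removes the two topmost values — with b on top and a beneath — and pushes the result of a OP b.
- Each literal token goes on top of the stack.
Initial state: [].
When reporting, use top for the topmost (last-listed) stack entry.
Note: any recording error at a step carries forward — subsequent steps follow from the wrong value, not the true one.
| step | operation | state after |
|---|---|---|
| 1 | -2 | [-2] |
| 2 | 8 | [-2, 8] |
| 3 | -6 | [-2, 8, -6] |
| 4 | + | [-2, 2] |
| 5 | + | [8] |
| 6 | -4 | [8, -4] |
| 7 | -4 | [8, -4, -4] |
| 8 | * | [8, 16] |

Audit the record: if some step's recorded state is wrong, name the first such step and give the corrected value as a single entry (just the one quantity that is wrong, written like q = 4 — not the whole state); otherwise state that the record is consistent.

step 5, top = 0

Recomputing the run from the initial state:
step 1: [-2]
step 2: [-2, 8]
step 3: [-2, 8, -6]
step 4: [-2, 2]
step 5: [0]
step 6: [0, -4]
step 7: [0, -4, -4]
step 8: [0, 16]
The first disagreement with the record is at step 5, where the value should be top = 0.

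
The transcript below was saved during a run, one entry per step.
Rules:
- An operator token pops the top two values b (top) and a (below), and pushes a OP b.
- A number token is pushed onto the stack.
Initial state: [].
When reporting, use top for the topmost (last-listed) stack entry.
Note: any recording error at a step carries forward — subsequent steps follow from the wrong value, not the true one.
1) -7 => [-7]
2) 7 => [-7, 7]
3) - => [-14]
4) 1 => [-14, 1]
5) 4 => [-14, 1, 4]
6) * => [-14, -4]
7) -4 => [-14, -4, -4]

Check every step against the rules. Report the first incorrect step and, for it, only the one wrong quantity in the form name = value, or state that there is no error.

step 6, top = 4

1. push -7: top = -7 (no discrepancy)
2. push 7: top = 7 (in agreement)
3. -7 - 7 = -14 (checks out)
4. push 1: top = 1 (checks out)
5. push 4: top = 4 (confirmed correct)
6. 1 * 4 = 4 (a discrepancy with the transcript)
The audit stops at step 6: the recorded entry is wrong and should be top = 4.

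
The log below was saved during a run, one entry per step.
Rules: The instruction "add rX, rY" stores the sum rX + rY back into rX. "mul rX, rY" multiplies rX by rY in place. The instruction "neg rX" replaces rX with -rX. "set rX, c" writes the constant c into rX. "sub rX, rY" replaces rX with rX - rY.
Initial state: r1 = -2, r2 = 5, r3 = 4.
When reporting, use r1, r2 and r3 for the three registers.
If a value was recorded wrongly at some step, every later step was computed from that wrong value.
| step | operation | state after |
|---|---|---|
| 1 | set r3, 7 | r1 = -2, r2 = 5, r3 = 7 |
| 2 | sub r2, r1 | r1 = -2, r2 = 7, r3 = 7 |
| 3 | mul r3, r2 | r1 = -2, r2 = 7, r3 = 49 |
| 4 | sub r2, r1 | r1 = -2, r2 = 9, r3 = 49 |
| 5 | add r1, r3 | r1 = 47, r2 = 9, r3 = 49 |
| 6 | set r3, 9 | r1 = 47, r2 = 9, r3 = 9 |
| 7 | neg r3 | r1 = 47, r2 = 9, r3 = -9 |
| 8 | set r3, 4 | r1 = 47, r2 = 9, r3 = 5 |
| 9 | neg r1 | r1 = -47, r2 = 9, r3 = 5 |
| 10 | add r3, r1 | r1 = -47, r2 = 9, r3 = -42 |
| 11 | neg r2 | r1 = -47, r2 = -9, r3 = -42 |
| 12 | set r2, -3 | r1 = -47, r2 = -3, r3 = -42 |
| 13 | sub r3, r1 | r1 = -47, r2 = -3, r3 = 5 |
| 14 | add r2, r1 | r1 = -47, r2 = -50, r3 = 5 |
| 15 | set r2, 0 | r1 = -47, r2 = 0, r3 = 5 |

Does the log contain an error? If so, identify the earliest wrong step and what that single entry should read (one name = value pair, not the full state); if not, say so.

1. r3 = 7 (checks out)
2. r2 = 5 - -2 = 7 (agrees with the log)
3. r3 = 7 * 7 = 49 (same as recorded)
4. r2 = 7 - -2 = 9 (agrees with the log)
5. r1 = -2 + 49 = 47 (consistent with the log)
6. r3 = 9 (confirmed correct)
7. r3 = -(9) = -9 (exactly as logged)
8. r3 = 4 (the log has a different value)
Conclusion: step 8 carries the first error; the entry should be r3 = 4.

step 8, r3 = 4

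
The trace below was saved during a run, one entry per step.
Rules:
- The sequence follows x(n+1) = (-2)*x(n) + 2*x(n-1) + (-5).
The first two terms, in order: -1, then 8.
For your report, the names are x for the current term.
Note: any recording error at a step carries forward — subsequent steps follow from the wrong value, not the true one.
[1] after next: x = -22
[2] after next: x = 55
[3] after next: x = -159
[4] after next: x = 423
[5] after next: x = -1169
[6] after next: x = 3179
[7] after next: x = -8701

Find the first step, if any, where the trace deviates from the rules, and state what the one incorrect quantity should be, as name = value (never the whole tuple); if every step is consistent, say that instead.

1. x = -2*(8) + (2)*(-1) + (-5) = -23 (the trace has a different value)
So the first discrepancy is step 1, where the right value is x = -23.

step 1, x = -23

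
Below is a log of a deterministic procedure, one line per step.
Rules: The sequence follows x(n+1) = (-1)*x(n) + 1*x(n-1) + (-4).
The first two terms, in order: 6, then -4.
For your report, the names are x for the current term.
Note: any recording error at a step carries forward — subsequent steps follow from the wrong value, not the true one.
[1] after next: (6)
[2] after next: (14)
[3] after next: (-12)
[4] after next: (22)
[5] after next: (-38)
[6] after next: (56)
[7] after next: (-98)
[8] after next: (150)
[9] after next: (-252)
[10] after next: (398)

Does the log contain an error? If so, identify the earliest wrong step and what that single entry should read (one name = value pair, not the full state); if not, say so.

step 2, x = -14

Recomputing the run from the initial state:
step 1: x = 6
step 2: x = -14
step 3: x = 16
step 4: x = -34
step 5: x = 46
step 6: x = -84
step 7: x = 126
step 8: x = -214
step 9: x = 336
step 10: x = -554
The first disagreement with the log is at step 2, where the value should be x = -14.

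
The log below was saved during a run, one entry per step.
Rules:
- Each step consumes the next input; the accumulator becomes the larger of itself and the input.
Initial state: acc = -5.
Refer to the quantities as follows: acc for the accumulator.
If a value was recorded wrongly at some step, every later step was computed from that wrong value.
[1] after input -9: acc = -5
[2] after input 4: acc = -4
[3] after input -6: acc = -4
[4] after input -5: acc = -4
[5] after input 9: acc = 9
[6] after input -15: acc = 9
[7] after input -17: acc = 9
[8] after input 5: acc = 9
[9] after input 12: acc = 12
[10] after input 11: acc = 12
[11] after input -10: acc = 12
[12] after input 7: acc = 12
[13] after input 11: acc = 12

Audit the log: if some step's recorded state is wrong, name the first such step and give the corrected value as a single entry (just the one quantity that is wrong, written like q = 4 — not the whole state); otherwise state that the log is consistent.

Step 1: acc = max(-5, -9) = -5 — verified.
Step 2: acc = max(-5, 4) = 4 — the log has a different value.
Step 2 is the first one off; corrected, acc = 4.

step 2, acc = 4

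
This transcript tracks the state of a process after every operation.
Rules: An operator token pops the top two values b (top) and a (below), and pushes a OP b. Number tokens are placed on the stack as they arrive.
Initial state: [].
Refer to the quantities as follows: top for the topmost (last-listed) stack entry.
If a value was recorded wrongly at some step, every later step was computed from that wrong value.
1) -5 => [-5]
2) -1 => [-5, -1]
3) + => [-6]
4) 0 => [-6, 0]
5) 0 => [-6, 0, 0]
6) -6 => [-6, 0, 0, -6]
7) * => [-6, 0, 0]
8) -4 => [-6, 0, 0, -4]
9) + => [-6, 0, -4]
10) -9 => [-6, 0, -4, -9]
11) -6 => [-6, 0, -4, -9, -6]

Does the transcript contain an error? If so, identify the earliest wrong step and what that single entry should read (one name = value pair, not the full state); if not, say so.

no error

Step 1: push -5: top = -5 — checks out.
Step 2: push -1: top = -1 — checks out.
Step 3: -5 + -1 = -6 — no discrepancy.
Step 4: push 0: top = 0 — no discrepancy.
Step 5: push 0: top = 0 — verified.
Step 6: push -6: top = -6 — exactly as logged.
Step 7: 0 * -6 = 0 — agrees with the transcript.
Step 8: push -4: top = -4 — exactly as logged.
Step 9: 0 + -4 = -4 — matches.
Step 10: push -9: top = -9 — same as recorded.
Step 11: push -6: top = -6 — same as recorded.
Each recorded entry agrees with the recomputation.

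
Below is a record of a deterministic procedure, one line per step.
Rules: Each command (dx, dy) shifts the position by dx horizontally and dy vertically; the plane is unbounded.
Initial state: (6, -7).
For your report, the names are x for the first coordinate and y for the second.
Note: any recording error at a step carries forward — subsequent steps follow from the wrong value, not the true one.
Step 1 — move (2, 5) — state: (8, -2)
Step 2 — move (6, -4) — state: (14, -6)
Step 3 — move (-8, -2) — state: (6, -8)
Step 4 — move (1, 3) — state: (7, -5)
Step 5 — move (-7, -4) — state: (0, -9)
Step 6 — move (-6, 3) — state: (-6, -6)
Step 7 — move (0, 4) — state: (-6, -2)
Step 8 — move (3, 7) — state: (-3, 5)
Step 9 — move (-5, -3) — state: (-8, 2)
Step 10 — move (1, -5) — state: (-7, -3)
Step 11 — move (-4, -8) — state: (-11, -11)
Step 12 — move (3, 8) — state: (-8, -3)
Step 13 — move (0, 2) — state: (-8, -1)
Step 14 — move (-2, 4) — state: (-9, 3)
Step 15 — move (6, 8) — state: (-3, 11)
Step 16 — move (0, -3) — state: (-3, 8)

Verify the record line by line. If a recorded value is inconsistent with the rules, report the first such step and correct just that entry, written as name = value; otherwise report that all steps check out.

step 14, x = -10

Step 1: x = 6 + (2) = 8, y = -7 + (5) = -2 — matches.
Step 2: x = 8 + (6) = 14, y = -2 + (-4) = -6 — checks out.
Step 3: x = 14 + (-8) = 6, y = -6 + (-2) = -8 — checks out.
Step 4: x = 6 + (1) = 7, y = -8 + (3) = -5 — checks out.
Step 5: x = 7 + (-7) = 0, y = -5 + (-4) = -9 — confirmed correct.
Step 6: x = 0 + (-6) = -6, y = -9 + (3) = -6 — consistent with the record.
Step 7: x = -6 + (0) = -6, y = -6 + (4) = -2 — confirmed correct.
Step 8: x = -6 + (3) = -3, y = -2 + (7) = 5 — in agreement.
Step 9: x = -3 + (-5) = -8, y = 5 + (-3) = 2 — same as recorded.
Step 10: x = -8 + (1) = -7, y = 2 + (-5) = -3 — agrees with the record.
Step 11: x = -7 + (-4) = -11, y = -3 + (-8) = -11 — no discrepancy.
Step 12: x = -11 + (3) = -8, y = -11 + (8) = -3 — verified.
Step 13: x = -8 + (0) = -8, y = -3 + (2) = -1 — confirmed correct.
Step 14: x = -8 + (-2) = -10, y = -1 + (4) = 3 — not what was recorded.
The audit stops at step 14: the recorded entry is wrong and should be x = -10.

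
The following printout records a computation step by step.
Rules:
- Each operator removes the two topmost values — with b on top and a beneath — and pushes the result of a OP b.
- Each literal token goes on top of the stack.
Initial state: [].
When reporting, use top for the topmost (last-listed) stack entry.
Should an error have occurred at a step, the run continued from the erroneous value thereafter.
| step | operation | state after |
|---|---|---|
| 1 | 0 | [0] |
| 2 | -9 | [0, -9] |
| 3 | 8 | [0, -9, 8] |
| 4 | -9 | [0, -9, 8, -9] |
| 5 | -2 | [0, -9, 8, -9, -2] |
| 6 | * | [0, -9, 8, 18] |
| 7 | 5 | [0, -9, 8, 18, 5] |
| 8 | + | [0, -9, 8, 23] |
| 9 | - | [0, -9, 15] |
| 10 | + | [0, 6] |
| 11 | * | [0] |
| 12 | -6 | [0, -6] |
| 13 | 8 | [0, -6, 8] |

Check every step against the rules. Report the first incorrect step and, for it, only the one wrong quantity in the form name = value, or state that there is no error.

Recomputing the run from the initial state:
step 1: [0]
step 2: [0, -9]
step 3: [0, -9, 8]
step 4: [0, -9, 8, -9]
step 5: [0, -9, 8, -9, -2]
step 6: [0, -9, 8, 18]
step 7: [0, -9, 8, 18, 5]
step 8: [0, -9, 8, 23]
step 9: [0, -9, -15]
step 10: [0, -24]
step 11: [0]
step 12: [0, -6]
step 13: [0, -6, 8]
The first disagreement with the printout is at step 9, where the value should be top = -15.

step 9, top = -15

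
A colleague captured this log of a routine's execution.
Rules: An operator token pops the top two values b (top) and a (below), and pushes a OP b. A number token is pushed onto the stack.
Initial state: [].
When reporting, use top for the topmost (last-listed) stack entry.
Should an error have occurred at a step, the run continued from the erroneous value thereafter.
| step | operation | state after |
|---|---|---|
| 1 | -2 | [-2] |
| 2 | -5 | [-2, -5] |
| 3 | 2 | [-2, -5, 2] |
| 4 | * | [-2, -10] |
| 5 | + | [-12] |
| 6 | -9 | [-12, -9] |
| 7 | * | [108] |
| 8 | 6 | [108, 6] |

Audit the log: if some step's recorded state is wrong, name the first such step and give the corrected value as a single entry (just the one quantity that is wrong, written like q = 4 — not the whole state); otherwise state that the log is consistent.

step 1: push -2: top = -2 -> verified
step 2: push -5: top = -5 -> consistent with the log
step 3: push 2: top = 2 -> confirmed correct
step 4: -5 * 2 = -10 -> checks out
step 5: -2 + -10 = -12 -> exactly as logged
step 6: push -9: top = -9 -> matches
step 7: -12 * -9 = 108 -> same as recorded
step 8: push 6: top = 6 -> confirmed correct
Each recorded entry agrees with the recomputation.

no error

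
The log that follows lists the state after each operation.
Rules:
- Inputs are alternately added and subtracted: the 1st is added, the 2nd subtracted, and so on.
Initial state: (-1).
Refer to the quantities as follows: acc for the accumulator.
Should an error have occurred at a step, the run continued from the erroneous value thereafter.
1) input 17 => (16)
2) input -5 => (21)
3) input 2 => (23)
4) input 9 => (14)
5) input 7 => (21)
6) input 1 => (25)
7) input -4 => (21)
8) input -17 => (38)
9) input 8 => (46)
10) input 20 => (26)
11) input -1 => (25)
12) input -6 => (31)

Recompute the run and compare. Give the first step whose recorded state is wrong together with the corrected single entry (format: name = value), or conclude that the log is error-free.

step 1: acc = -1 + 17 = 16 -> in agreement
step 2: acc = 16 - -5 = 21 -> checks out
step 3: acc = 21 + 2 = 23 -> agrees with the log
step 4: acc = 23 - 9 = 14 -> exactly as logged
step 5: acc = 14 + 7 = 21 -> matches
step 6: acc = 21 - 1 = 20 -> first mismatch against the log
Conclusion: step 6 carries the first error; the entry should be acc = 20.

step 6, acc = 20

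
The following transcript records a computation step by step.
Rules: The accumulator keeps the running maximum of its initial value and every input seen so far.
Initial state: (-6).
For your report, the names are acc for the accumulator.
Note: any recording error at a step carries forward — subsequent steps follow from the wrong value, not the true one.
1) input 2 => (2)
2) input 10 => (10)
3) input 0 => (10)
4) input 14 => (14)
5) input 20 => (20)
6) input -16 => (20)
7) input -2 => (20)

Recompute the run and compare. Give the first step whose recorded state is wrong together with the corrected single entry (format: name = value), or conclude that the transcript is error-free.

step 1: acc = max(-6, 2) = 2 -> consistent with the transcript
step 2: acc = max(2, 10) = 10 -> no discrepancy
step 3: acc = max(10, 0) = 10 -> verified
step 4: acc = max(10, 14) = 14 -> matches
step 5: acc = max(14, 20) = 20 -> consistent with the transcript
step 6: acc = max(20, -16) = 20 -> agrees with the transcript
step 7: acc = max(20, -2) = 20 -> verified
All steps check out; nothing to correct.

no error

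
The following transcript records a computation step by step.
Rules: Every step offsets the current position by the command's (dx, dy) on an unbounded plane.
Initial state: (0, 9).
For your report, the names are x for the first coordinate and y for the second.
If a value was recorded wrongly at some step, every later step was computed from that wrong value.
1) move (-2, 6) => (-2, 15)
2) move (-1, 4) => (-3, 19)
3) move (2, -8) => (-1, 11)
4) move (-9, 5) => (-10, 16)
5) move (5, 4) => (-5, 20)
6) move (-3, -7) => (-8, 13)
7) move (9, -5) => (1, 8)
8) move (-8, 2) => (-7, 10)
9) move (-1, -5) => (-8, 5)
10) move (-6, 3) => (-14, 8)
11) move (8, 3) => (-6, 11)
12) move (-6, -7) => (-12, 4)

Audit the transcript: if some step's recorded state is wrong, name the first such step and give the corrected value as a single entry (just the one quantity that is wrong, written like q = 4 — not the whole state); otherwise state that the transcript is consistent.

step 1: x = 0 + (-2) = -2, y = 9 + (6) = 15 -> in agreement
step 2: x = -2 + (-1) = -3, y = 15 + (4) = 19 -> confirmed correct
step 3: x = -3 + (2) = -1, y = 19 + (-8) = 11 -> verified
step 4: x = -1 + (-9) = -10, y = 11 + (5) = 16 -> agrees with the transcript
step 5: x = -10 + (5) = -5, y = 16 + (4) = 20 -> no discrepancy
step 6: x = -5 + (-3) = -8, y = 20 + (-7) = 13 -> consistent with the transcript
step 7: x = -8 + (9) = 1, y = 13 + (-5) = 8 -> same as recorded
step 8: x = 1 + (-8) = -7, y = 8 + (2) = 10 -> same as recorded
step 9: x = -7 + (-1) = -8, y = 10 + (-5) = 5 -> checks out
step 10: x = -8 + (-6) = -14, y = 5 + (3) = 8 -> consistent with the transcript
step 11: x = -14 + (8) = -6, y = 8 + (3) = 11 -> agrees with the transcript
step 12: x = -6 + (-6) = -12, y = 11 + (-7) = 4 -> matches
All steps check out; nothing to correct.

no error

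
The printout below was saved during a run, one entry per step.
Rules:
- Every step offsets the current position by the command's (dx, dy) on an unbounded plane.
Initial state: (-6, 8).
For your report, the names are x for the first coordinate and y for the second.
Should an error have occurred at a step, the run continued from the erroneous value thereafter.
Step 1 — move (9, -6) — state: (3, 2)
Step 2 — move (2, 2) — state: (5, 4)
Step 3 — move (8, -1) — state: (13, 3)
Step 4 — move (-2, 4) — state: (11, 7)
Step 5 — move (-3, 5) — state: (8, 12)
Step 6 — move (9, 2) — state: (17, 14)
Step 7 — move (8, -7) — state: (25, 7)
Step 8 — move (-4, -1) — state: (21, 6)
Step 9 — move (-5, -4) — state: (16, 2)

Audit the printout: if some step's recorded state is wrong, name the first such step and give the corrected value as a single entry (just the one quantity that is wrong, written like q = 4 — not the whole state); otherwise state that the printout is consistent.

no error

Recomputing the run from the initial state:
step 1: x = 3, y = 2
step 2: x = 5, y = 4
step 3: x = 13, y = 3
step 4: x = 11, y = 7
step 5: x = 8, y = 12
step 6: x = 17, y = 14
step 7: x = 25, y = 7
step 8: x = 21, y = 6
step 9: x = 16, y = 2
This matches the printout at every step.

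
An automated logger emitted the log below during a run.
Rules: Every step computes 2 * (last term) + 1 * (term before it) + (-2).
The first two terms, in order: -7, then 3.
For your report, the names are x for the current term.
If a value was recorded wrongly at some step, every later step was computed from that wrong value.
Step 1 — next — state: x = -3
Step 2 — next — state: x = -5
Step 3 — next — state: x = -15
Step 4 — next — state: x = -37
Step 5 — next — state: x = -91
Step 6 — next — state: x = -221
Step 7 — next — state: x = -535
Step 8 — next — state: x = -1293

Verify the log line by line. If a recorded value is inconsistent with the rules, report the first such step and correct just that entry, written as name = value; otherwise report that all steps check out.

Recomputing the run from the initial state:
step 1: x = -3
step 2: x = -5
step 3: x = -15
step 4: x = -37
step 5: x = -91
step 6: x = -221
step 7: x = -535
step 8: x = -1293
This matches the log at every step.

no error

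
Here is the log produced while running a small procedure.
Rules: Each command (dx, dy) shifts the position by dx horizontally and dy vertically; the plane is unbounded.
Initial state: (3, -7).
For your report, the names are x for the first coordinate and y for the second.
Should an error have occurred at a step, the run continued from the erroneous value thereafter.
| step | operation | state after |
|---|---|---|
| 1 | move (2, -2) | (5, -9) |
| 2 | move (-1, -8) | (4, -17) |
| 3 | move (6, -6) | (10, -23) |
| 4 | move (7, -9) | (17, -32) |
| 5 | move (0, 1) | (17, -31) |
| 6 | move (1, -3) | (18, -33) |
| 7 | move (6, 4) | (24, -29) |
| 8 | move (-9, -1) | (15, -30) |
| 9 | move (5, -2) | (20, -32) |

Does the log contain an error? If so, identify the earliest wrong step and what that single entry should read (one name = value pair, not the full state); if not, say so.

Step 1: x = 3 + (2) = 5, y = -7 + (-2) = -9 — checks out.
Step 2: x = 5 + (-1) = 4, y = -9 + (-8) = -17 — in agreement.
Step 3: x = 4 + (6) = 10, y = -17 + (-6) = -23 — matches.
Step 4: x = 10 + (7) = 17, y = -23 + (-9) = -32 — in agreement.
Step 5: x = 17 + (0) = 17, y = -32 + (1) = -31 — confirmed correct.
Step 6: x = 17 + (1) = 18, y = -31 + (-3) = -34 — not what was recorded.
First incorrect step: 6; the correct value is y = -34.

step 6, y = -34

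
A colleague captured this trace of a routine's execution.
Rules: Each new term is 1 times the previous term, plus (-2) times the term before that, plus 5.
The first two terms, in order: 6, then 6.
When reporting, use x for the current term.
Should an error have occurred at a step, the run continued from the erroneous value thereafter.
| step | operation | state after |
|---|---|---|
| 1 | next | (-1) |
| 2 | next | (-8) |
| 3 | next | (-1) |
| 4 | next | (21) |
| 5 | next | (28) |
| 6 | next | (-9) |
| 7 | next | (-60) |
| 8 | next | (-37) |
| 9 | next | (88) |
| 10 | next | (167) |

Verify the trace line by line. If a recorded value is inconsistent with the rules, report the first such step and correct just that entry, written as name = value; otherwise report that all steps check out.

step 1: x = 1*(6) + (-2)*(6) + (5) = -1 -> agrees with the trace
step 2: x = 1*(-1) + (-2)*(6) + (5) = -8 -> matches
step 3: x = 1*(-8) + (-2)*(-1) + (5) = -1 -> exactly as logged
step 4: x = 1*(-1) + (-2)*(-8) + (5) = 20 -> this is not what the trace shows
The earliest wrong entry is at step 4: it should read x = 20.

step 4, x = 20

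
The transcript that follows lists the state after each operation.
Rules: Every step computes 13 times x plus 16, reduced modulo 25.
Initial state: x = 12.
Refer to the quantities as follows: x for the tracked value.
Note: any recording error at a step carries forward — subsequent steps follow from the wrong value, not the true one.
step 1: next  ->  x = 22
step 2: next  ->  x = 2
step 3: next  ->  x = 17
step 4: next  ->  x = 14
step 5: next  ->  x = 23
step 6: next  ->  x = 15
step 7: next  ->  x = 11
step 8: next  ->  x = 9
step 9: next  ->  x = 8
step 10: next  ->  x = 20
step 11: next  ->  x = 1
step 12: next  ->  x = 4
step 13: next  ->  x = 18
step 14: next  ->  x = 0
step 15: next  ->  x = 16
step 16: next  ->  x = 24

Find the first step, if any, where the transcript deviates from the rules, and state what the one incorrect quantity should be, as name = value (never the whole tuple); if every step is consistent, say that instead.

step 4, x = 12

Recomputing the run from the initial state:
step 1: x = 22
step 2: x = 2
step 3: x = 17
step 4: x = 12
step 5: x = 22
step 6: x = 2
step 7: x = 17
step 8: x = 12
step 9: x = 22
step 10: x = 2
step 11: x = 17
step 12: x = 12
step 13: x = 22
step 14: x = 2
step 15: x = 17
step 16: x = 12
The first disagreement with the transcript is at step 4, where the value should be x = 12.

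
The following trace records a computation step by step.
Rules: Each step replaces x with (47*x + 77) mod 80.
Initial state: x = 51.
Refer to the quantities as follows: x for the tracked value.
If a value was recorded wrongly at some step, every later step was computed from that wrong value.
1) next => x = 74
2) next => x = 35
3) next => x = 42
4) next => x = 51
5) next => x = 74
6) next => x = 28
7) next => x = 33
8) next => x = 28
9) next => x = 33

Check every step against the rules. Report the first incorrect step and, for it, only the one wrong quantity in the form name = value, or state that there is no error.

step 6, x = 35

Recomputing the run from the initial state:
step 1: x = 74
step 2: x = 35
step 3: x = 42
step 4: x = 51
step 5: x = 74
step 6: x = 35
step 7: x = 42
step 8: x = 51
step 9: x = 74
The first disagreement with the trace is at step 6, where the value should be x = 35.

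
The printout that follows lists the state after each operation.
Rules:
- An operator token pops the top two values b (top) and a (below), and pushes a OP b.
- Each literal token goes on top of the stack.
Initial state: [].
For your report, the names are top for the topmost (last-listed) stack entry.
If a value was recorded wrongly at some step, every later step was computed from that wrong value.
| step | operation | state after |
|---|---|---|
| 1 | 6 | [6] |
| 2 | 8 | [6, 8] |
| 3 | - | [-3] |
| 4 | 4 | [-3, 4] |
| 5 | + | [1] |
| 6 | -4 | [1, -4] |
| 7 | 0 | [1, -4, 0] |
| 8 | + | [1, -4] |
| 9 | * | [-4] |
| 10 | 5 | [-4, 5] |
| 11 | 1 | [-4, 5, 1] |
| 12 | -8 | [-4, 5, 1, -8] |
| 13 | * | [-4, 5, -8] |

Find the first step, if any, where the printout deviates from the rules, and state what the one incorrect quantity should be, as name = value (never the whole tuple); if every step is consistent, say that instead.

Recomputing the run from the initial state:
step 1: [6]
step 2: [6, 8]
step 3: [-2]
step 4: [-2, 4]
step 5: [2]
step 6: [2, -4]
step 7: [2, -4, 0]
step 8: [2, -4]
step 9: [-8]
step 10: [-8, 5]
step 11: [-8, 5, 1]
step 12: [-8, 5, 1, -8]
step 13: [-8, 5, -8]
The first disagreement with the printout is at step 3, where the value should be top = -2.

step 3, top = -2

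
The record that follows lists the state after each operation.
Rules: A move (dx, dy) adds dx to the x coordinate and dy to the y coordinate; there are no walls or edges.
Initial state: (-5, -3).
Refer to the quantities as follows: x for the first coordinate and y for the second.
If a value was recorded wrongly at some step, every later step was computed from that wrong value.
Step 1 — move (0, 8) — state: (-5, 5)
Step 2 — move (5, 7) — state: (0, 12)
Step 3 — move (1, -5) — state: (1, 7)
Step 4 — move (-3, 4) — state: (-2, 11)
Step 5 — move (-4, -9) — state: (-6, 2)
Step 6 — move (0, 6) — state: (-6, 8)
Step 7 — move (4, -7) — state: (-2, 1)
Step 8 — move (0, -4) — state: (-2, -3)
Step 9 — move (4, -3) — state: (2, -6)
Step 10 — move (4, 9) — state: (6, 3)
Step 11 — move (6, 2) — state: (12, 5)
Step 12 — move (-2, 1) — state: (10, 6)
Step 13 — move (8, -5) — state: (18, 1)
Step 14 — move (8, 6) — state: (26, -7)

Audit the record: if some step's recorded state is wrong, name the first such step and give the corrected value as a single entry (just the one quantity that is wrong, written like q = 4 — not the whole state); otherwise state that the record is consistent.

step 14, y = 7

Step 1: x = -5 + (0) = -5, y = -3 + (8) = 5 — consistent with the record.
Step 2: x = -5 + (5) = 0, y = 5 + (7) = 12 — consistent with the record.
Step 3: x = 0 + (1) = 1, y = 12 + (-5) = 7 — same as recorded.
Step 4: x = 1 + (-3) = -2, y = 7 + (4) = 11 — in agreement.
Step 5: x = -2 + (-4) = -6, y = 11 + (-9) = 2 — agrees with the record.
Step 6: x = -6 + (0) = -6, y = 2 + (6) = 8 — exactly as logged.
Step 7: x = -6 + (4) = -2, y = 8 + (-7) = 1 — checks out.
Step 8: x = -2 + (0) = -2, y = 1 + (-4) = -3 — no discrepancy.
Step 9: x = -2 + (4) = 2, y = -3 + (-3) = -6 — agrees with the record.
Step 10: x = 2 + (4) = 6, y = -6 + (9) = 3 — exactly as logged.
Step 11: x = 6 + (6) = 12, y = 3 + (2) = 5 — in agreement.
Step 12: x = 12 + (-2) = 10, y = 5 + (1) = 6 — in agreement.
Step 13: x = 10 + (8) = 18, y = 6 + (-5) = 1 — in agreement.
Step 14: x = 18 + (8) = 26, y = 1 + (6) = 7 — the recorded entry deviates here.
First incorrect step: 14; the correct value is y = 7.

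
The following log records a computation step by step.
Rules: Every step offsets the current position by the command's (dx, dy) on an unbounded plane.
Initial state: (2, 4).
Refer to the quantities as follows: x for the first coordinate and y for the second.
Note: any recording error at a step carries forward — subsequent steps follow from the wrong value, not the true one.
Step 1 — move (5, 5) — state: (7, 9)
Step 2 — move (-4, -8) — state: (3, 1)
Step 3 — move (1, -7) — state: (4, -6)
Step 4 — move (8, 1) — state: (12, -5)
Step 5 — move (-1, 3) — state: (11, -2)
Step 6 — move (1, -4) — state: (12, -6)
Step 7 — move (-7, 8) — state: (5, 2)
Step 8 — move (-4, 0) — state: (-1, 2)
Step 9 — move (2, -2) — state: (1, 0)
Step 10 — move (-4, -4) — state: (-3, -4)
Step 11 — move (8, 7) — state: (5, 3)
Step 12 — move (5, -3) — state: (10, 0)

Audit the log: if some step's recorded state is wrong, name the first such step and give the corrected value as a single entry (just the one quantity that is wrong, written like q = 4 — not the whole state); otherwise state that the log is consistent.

step 8, x = 1

step 1: x = 2 + (5) = 7, y = 4 + (5) = 9 -> confirmed correct
step 2: x = 7 + (-4) = 3, y = 9 + (-8) = 1 -> same as recorded
step 3: x = 3 + (1) = 4, y = 1 + (-7) = -6 -> verified
step 4: x = 4 + (8) = 12, y = -6 + (1) = -5 -> exactly as logged
step 5: x = 12 + (-1) = 11, y = -5 + (3) = -2 -> in agreement
step 6: x = 11 + (1) = 12, y = -2 + (-4) = -6 -> matches
step 7: x = 12 + (-7) = 5, y = -6 + (8) = 2 -> consistent with the log
step 8: x = 5 + (-4) = 1, y = 2 + (0) = 2 -> the entry is off here
First deviation found at step 8; the corrected entry is x = 1.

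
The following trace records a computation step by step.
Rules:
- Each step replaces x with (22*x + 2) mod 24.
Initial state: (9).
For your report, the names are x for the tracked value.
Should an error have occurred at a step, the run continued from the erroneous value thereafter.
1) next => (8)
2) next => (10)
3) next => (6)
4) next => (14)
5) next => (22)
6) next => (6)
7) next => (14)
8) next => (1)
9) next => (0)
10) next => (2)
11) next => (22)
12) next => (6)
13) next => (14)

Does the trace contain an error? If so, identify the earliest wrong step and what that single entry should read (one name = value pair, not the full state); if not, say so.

step 8, x = 22

1. x = (22*9 + 2) mod 24 = 8 (in agreement)
2. x = (22*8 + 2) mod 24 = 10 (confirmed correct)
3. x = (22*10 + 2) mod 24 = 6 (agrees with the trace)
4. x = (22*6 + 2) mod 24 = 14 (matches)
5. x = (22*14 + 2) mod 24 = 22 (same as recorded)
6. x = (22*22 + 2) mod 24 = 6 (exactly as logged)
7. x = (22*6 + 2) mod 24 = 14 (matches)
8. x = (22*14 + 2) mod 24 = 22 (a discrepancy with the trace)
First incorrect step: 8; the correct value is x = 22.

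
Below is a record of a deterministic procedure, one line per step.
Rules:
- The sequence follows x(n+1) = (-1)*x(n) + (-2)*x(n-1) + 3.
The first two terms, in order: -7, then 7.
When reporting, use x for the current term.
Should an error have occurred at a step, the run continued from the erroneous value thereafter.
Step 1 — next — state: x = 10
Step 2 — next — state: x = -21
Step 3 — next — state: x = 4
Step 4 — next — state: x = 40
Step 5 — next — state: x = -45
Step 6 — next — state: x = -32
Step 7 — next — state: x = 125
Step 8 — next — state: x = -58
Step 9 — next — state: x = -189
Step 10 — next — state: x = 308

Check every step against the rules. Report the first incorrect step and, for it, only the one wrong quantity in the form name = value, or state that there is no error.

1. x = -1*(7) + (-2)*(-7) + (3) = 10 (checks out)
2. x = -1*(10) + (-2)*(7) + (3) = -21 (exactly as logged)
3. x = -1*(-21) + (-2)*(10) + (3) = 4 (agrees with the record)
4. x = -1*(4) + (-2)*(-21) + (3) = 41 (this is not what the record shows)
Step 4 is the first one off; corrected, x = 41.

step 4, x = 41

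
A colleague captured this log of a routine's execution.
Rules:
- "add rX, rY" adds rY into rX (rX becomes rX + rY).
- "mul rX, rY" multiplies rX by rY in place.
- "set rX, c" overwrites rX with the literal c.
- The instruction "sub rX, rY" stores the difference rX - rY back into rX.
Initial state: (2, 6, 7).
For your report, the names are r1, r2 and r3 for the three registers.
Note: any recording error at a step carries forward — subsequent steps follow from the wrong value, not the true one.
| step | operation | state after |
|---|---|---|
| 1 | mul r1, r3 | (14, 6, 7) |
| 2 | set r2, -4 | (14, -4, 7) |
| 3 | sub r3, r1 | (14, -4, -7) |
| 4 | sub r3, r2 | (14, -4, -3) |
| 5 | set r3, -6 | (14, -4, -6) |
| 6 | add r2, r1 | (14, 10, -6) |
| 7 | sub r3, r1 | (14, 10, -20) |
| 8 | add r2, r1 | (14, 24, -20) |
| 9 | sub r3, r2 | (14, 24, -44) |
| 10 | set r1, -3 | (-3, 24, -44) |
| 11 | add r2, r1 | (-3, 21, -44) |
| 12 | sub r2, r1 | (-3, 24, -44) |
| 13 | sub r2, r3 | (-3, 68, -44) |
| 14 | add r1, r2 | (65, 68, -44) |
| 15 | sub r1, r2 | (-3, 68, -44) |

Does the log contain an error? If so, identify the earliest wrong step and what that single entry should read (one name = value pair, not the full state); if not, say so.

no error

Step 1: r1 = 2 * 7 = 14 — in agreement.
Step 2: r2 = -4 — no discrepancy.
Step 3: r3 = 7 - 14 = -7 — checks out.
Step 4: r3 = -7 - -4 = -3 — exactly as logged.
Step 5: r3 = -6 — matches.
Step 6: r2 = -4 + 14 = 10 — same as recorded.
Step 7: r3 = -6 - 14 = -20 — confirmed correct.
Step 8: r2 = 10 + 14 = 24 — matches.
Step 9: r3 = -20 - 24 = -44 — verified.
Step 10: r1 = -3 — in agreement.
Step 11: r2 = 24 + -3 = 21 — verified.
Step 12: r2 = 21 - -3 = 24 — exactly as logged.
Step 13: r2 = 24 - -44 = 68 — confirmed correct.
Step 14: r1 = -3 + 68 = 65 — in agreement.
Step 15: r1 = 65 - 68 = -3 — exactly as logged.
The whole run recomputes cleanly — no discrepancies.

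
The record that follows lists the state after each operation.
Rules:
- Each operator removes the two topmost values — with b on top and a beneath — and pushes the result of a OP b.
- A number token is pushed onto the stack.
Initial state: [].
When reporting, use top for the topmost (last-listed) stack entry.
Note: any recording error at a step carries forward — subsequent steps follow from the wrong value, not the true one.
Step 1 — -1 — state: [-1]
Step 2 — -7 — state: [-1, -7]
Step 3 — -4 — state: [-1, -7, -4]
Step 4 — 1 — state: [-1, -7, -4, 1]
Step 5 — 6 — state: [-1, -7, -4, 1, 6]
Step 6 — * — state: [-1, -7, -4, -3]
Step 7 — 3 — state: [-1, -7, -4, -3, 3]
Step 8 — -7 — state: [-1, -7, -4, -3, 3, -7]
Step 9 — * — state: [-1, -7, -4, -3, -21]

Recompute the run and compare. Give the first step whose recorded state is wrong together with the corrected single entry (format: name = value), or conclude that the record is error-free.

step 6, top = 6

Recomputing the run from the initial state:
step 1: [-1]
step 2: [-1, -7]
step 3: [-1, -7, -4]
step 4: [-1, -7, -4, 1]
step 5: [-1, -7, -4, 1, 6]
step 6: [-1, -7, -4, 6]
step 7: [-1, -7, -4, 6, 3]
step 8: [-1, -7, -4, 6, 3, -7]
step 9: [-1, -7, -4, 6, -21]
The first disagreement with the record is at step 6, where the value should be top = 6.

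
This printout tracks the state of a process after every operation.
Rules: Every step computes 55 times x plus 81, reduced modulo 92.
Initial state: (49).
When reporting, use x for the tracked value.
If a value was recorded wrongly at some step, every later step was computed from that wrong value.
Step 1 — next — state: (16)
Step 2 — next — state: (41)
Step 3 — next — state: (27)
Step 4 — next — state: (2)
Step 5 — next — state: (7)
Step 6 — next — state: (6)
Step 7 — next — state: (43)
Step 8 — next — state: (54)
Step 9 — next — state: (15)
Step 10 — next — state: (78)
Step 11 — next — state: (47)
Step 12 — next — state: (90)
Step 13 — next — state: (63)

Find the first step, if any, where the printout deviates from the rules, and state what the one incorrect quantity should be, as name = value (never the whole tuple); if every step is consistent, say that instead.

step 3, x = 36

1. x = (55*49 + 81) mod 92 = 16 (in agreement)
2. x = (55*16 + 81) mod 92 = 41 (checks out)
3. x = (55*41 + 81) mod 92 = 36 (the recorded entry deviates here)
Conclusion: step 3 carries the first error; the entry should be x = 36.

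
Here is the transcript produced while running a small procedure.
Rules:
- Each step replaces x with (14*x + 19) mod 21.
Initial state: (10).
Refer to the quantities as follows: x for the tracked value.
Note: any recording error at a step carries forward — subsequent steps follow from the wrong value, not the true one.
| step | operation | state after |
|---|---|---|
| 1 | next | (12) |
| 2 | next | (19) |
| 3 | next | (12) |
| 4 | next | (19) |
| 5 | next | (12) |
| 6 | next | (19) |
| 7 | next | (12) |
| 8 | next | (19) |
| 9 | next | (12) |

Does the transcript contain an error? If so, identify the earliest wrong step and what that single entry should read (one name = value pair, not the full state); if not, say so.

no error

Recomputing the run from the initial state:
step 1: x = 12
step 2: x = 19
step 3: x = 12
step 4: x = 19
step 5: x = 12
step 6: x = 19
step 7: x = 12
step 8: x = 19
step 9: x = 12
This matches the transcript at every step.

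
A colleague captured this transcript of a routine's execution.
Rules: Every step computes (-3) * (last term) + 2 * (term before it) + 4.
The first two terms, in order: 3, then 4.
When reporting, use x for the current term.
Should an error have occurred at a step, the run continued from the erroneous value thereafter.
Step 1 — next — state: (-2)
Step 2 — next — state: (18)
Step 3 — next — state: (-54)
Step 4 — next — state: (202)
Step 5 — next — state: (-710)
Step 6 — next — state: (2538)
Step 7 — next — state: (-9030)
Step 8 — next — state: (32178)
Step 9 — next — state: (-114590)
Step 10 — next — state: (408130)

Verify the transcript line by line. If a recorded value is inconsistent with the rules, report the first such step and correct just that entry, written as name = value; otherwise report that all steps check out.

Step 1: x = -3*(4) + (2)*(3) + (4) = -2 — matches.
Step 2: x = -3*(-2) + (2)*(4) + (4) = 18 — in agreement.
Step 3: x = -3*(18) + (2)*(-2) + (4) = -54 — same as recorded.
Step 4: x = -3*(-54) + (2)*(18) + (4) = 202 — exactly as logged.
Step 5: x = -3*(202) + (2)*(-54) + (4) = -710 — confirmed correct.
Step 6: x = -3*(-710) + (2)*(202) + (4) = 2538 — no discrepancy.
Step 7: x = -3*(2538) + (2)*(-710) + (4) = -9030 — in agreement.
Step 8: x = -3*(-9030) + (2)*(2538) + (4) = 32170 — the transcript disagrees here.
Step 8 is the first one off; corrected, x = 32170.

step 8, x = 32170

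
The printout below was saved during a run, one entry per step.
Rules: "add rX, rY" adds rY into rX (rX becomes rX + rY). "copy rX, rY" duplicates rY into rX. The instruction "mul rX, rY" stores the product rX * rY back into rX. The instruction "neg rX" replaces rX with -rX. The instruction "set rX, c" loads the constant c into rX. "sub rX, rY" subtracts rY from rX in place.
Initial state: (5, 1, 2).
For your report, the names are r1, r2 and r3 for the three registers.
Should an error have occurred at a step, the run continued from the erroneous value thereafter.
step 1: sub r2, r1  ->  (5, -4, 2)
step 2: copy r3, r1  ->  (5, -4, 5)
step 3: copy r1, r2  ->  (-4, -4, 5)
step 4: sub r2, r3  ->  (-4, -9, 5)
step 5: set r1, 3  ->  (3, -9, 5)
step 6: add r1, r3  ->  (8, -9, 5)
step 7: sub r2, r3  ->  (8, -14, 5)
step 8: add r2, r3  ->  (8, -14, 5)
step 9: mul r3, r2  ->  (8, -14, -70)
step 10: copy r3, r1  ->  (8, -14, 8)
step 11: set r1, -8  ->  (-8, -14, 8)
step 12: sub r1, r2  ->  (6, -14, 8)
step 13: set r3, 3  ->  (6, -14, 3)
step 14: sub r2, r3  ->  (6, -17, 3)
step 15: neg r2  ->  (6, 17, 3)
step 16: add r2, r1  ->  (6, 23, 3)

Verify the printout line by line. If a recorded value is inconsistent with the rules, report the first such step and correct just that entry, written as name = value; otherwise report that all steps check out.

Recomputing the run from the initial state:
step 1: r1 = 5, r2 = -4, r3 = 2
step 2: r1 = 5, r2 = -4, r3 = 5
step 3: r1 = -4, r2 = -4, r3 = 5
step 4: r1 = -4, r2 = -9, r3 = 5
step 5: r1 = 3, r2 = -9, r3 = 5
step 6: r1 = 8, r2 = -9, r3 = 5
step 7: r1 = 8, r2 = -14, r3 = 5
step 8: r1 = 8, r2 = -9, r3 = 5
step 9: r1 = 8, r2 = -9, r3 = -45
step 10: r1 = 8, r2 = -9, r3 = 8
step 11: r1 = -8, r2 = -9, r3 = 8
step 12: r1 = 1, r2 = -9, r3 = 8
step 13: r1 = 1, r2 = -9, r3 = 3
step 14: r1 = 1, r2 = -12, r3 = 3
step 15: r1 = 1, r2 = 12, r3 = 3
step 16: r1 = 1, r2 = 13, r3 = 3
The first disagreement with the printout is at step 8, where the value should be r2 = -9.

step 8, r2 = -9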